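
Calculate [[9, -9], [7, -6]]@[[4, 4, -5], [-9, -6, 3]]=C[0][0] = (9)*(4) + (-9)*(-9) = 117
C[0][1] = (9)*(4) + (-9)*(-6) = 90
C[0][2] = (9)*(-5) + (-9)*(3) = -72
C[1][0] = (7)*(4) + (-6)*(-9) = 82
C[1][1] = (7)*(4) + (-6)*(-6) = 64
C[1][2] = (7)*(-5) + (-6)*(3) = -53
= [[117, 90, -72], [82, 64, -53]]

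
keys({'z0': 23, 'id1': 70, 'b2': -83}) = ['z0', 'id1', 'b2']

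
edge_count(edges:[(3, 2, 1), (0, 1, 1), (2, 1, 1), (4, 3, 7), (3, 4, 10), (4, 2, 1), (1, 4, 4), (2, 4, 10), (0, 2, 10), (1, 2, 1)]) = 10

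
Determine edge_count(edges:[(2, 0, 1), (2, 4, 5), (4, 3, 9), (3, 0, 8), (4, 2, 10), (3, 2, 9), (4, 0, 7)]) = 7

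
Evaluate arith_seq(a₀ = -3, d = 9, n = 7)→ [-3, 6, 15, 24, 33, 42, 51]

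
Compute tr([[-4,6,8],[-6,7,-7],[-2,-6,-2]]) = 1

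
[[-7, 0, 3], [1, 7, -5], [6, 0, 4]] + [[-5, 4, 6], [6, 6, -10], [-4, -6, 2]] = [[-12, 4, 9], [7, 13, -15], [2, -6, 6]]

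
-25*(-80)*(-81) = -162000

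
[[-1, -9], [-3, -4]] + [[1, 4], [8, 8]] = [[0, -5], [5, 4]]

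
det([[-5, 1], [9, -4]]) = 11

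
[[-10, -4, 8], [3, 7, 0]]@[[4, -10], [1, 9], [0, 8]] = C[0][0] = (-10)*(4) + (-4)*(1) + (8)*(0) = -44
C[0][1] = (-10)*(-10) + (-4)*(9) + (8)*(8) = 128
C[1][0] = (3)*(4) + (7)*(1) + (0)*(0) = 19
C[1][1] = (3)*(-10) + (7)*(9) + (0)*(8) = 33
= [[-44, 128], [19, 33]]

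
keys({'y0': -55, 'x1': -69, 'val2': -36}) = ['y0', 'x1', 'val2']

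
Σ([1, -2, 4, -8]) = -5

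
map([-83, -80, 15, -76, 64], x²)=(-83)²=6889, (-80)²=6400, (15)²=225, (-76)²=5776, (64)²=4096
= [6889, 6400, 225, 5776, 4096]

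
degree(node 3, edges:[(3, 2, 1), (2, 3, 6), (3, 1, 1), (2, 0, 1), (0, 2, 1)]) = incident: (3,2), (2,3), (3,1)
= 3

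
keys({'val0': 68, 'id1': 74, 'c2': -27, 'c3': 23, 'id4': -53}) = ['val0', 'id1', 'c2', 'c3', 'id4']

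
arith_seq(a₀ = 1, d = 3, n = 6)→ a_0 = 1 + 0*3 = 1
a_1 = 1 + 1*3 = 4
a_2 = 1 + 2*3 = 7
...
= [1, 4, 7, 10, 13, 16]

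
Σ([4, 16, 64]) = 84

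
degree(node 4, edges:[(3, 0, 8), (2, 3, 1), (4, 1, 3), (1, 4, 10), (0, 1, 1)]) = 2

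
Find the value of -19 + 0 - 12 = -31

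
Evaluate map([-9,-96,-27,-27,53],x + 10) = [1, -86, -17, -17, 63]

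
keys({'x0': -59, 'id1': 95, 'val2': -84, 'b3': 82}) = ['x0', 'id1', 'val2', 'b3']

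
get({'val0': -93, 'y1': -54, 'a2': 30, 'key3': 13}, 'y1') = -54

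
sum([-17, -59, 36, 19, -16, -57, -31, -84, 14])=-195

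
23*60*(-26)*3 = -107640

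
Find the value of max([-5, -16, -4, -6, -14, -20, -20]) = -4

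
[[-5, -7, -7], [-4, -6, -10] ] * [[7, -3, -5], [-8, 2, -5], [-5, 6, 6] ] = [[56, -41, 18], [70, -60, -10]]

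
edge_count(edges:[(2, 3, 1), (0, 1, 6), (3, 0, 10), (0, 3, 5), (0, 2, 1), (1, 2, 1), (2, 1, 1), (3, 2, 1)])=8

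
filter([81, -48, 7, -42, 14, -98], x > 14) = [81]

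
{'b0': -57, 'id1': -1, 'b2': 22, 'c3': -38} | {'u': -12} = {'b0': -57, 'id1': -1, 'b2': 22, 'c3': -38, 'u': -12}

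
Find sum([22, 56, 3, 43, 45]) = 22 + 56 + 3 + 43 + 45
= 169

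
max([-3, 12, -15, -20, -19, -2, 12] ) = 12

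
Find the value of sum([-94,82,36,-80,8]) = (-94) + 82 + 36 + (-80) + 8
= -48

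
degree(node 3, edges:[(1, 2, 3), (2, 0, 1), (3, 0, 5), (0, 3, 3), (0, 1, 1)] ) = incident: (3,0), (0,3)
= 2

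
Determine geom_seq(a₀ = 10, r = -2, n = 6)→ [10, -20, 40, -80, 160, -320]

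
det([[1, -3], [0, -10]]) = (1)*(-10) - (-3)*(0)
= -10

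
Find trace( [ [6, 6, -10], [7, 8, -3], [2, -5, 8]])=diagonal: 6 + 8 + 8
= 22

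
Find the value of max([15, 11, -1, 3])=15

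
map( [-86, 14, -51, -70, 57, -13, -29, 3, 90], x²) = [7396, 196, 2601, 4900, 3249, 169, 841, 9, 8100]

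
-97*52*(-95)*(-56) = -26834080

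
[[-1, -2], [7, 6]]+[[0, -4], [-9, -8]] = [[-1, -6], [-2, -2]]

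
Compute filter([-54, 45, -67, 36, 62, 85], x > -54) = [45, 36, 62, 85]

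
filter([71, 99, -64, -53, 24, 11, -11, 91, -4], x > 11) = keep x where x > 11: 71✓, 99✓, -64✗, -53✗, 24✓, 11✗, -11✗, 91✓, -4✗
= [71, 99, 24, 91]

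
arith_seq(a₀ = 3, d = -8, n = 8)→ [3, -5, -13, -21, -29, -37, -45, -53]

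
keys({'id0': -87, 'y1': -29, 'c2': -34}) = ['id0', 'y1', 'c2']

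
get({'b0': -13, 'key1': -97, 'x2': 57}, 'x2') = 57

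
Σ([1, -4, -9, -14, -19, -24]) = 1 + (-4) + (-9) + (-14) + (-19) + (-24)
= -69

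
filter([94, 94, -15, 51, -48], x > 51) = keep x where x > 51: 94✓, 94✓, -15✗, 51✗, -48✗
= [94, 94]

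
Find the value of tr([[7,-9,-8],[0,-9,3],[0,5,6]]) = 4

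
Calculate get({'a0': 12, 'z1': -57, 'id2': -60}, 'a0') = 12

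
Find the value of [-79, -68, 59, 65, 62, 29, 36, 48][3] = 65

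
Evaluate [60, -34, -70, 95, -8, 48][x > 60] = [95]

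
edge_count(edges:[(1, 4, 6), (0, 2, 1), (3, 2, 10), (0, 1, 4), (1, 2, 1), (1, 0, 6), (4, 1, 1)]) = 7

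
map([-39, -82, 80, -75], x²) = (-39)²=1521, (-82)²=6724, (80)²=6400, (-75)²=5625
= [1521, 6724, 6400, 5625]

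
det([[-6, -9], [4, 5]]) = 6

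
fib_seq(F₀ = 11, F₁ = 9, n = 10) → [11, 9, 20, 29, 49, 78, 127, 205, 332, 537]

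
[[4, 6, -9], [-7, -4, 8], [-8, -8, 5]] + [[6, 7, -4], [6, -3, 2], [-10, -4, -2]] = [[10, 13, -13], [-1, -7, 10], [-18, -12, 3]]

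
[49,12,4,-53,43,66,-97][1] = 12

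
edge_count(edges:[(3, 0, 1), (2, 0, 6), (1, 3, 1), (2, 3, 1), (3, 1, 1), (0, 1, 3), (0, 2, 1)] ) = 7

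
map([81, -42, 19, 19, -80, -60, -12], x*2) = [162, -84, 38, 38, -160, -120, -24]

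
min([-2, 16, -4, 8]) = -4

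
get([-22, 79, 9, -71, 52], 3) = -71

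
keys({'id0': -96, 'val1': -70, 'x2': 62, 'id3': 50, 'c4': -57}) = ['id0', 'val1', 'x2', 'id3', 'c4']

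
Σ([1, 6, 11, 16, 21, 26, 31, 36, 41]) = 1 + 6 + 11 + 16 + 21 + 26 + 31 + 36 + 41
= 189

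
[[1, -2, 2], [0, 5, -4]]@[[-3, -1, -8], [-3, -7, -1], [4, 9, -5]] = C[0][0] = (1)*(-3) + (-2)*(-3) + (2)*(4) = 11
C[0][1] = (1)*(-1) + (-2)*(-7) + (2)*(9) = 31
C[0][2] = (1)*(-8) + (-2)*(-1) + (2)*(-5) = -16
C[1][0] = (0)*(-3) + (5)*(-3) + (-4)*(4) = -31
C[1][1] = (0)*(-1) + (5)*(-7) + (-4)*(9) = -71
C[1][2] = (0)*(-8) + (5)*(-1) + (-4)*(-5) = 15
= [[11, 31, -16], [-31, -71, 15]]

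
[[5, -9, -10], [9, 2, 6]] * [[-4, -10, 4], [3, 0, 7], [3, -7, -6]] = [[-77, 20, 17], [-12, -132, 14]]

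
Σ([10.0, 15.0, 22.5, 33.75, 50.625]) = 131.875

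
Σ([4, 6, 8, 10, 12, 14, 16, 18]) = 4 + 6 + 8 + 10 + 12 + 14 + 16 + 18
= 88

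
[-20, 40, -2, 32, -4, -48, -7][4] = -4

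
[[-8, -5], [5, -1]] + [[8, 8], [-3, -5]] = [[0, 3], [2, -6]]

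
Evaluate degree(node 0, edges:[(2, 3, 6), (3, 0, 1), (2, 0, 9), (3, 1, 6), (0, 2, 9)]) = 3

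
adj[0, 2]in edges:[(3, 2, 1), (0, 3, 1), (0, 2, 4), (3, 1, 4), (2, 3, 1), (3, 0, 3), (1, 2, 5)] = 4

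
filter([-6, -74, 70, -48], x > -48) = [-6, 70]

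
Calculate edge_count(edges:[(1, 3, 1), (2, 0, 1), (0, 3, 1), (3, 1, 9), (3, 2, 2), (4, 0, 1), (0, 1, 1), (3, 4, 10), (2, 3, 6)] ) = 9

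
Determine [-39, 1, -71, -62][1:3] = [1, -71]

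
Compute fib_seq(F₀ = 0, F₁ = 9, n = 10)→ F_2 = F_1 + F_0 = 9
F_3 = F_2 + F_1 = 18
F_4 = F_3 + F_2 = 27
...
= [0, 9, 9, 18, 27, 45, 72, 117, 189, 306]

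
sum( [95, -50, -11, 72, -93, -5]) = 95 + (-50) + (-11) + 72 + (-93) + (-5)
= 8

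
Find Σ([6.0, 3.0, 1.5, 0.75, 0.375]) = 6.0 + 3.0 + 1.5 + 0.75 + 0.375
= 11.625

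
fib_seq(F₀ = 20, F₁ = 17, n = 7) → [20, 17, 37, 54, 91, 145, 236]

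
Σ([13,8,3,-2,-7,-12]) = 13 + 8 + 3 + (-2) + (-7) + (-12)
= 3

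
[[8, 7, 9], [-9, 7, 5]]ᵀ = [[8, -9], [7, 7], [9, 5]]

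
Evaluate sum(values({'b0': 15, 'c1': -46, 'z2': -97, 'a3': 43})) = -85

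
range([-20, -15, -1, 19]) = 39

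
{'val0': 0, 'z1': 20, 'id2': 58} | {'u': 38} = {'val0': 0, 'z1': 20, 'id2': 58, 'u': 38}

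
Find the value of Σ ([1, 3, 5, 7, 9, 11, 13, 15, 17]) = 1 + 3 + 5 + 7 + 9 + 11 + 13 + 15 + 17
= 81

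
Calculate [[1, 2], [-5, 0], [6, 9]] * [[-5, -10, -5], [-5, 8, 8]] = [[-15, 6, 11], [25, 50, 25], [-75, 12, 42]]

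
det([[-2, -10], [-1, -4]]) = (-2)*(-4) - (-10)*(-1)
= -2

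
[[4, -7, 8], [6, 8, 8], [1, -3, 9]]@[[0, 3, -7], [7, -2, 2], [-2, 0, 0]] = [[-65, 26, -42], [40, 2, -26], [-39, 9, -13]]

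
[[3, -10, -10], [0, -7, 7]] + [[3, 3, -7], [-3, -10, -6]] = [[6, -7, -17], [-3, -17, 1]]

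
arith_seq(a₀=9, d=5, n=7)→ a_0 = 9 + 0*5 = 9
a_1 = 9 + 1*5 = 14
a_2 = 9 + 2*5 = 19
...
= [9, 14, 19, 24, 29, 34, 39]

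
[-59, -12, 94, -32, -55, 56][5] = 56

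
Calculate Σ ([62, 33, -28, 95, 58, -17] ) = 203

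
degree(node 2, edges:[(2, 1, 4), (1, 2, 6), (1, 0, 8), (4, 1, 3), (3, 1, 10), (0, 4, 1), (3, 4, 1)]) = incident: (2,1), (1,2)
= 2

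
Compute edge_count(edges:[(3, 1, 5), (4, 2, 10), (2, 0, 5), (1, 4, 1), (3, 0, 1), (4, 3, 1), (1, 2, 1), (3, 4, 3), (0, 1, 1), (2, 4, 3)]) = 10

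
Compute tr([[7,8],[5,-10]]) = diagonal: 7 + (-10)
= -3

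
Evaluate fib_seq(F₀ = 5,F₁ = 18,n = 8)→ [5, 18, 23, 41, 64, 105, 169, 274]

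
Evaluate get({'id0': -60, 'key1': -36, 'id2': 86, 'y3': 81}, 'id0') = -60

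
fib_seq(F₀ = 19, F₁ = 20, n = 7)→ [19, 20, 39, 59, 98, 157, 255]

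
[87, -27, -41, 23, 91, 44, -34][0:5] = [87, -27, -41, 23, 91]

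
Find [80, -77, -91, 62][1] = -77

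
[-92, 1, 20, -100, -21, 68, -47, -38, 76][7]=-38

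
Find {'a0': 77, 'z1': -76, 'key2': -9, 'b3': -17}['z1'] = -76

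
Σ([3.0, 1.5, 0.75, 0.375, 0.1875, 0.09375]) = 3.0 + 1.5 + 0.75 + 0.375 + 0.1875 + 0.09375
= 5.90625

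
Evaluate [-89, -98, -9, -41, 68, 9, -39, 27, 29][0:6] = [-89, -98, -9, -41, 68, 9]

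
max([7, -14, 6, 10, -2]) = 10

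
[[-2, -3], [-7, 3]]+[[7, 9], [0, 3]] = [[5, 6], [-7, 6]]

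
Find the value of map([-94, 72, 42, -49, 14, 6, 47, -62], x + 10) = [-84, 82, 52, -39, 24, 16, 57, -52]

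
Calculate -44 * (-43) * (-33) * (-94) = 5868984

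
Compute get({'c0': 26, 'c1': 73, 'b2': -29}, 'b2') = -29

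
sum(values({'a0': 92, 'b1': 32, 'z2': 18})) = 142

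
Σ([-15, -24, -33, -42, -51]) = -165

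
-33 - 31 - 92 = -156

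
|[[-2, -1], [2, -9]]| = (-2)*(-9) - (-1)*(2)
= 20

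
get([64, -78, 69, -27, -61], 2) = 69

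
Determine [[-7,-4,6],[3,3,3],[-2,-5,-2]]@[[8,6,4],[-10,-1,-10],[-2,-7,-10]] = [[-28, -80, -48], [-12, -6, -48], [38, 7, 62]]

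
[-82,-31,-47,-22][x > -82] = keep x where x > -82: -82✗, -31✓, -47✓, -22✓
= [-31, -47, -22]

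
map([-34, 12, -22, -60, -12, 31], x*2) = -34*2=-68, 12*2=24, -22*2=-44, -60*2=-120, -12*2=-24, 31*2=62
= [-68, 24, -44, -120, -24, 62]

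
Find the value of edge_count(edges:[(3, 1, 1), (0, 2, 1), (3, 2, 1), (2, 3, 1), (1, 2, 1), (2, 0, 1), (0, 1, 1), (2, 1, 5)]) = 8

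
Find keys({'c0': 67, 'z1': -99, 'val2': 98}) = ['c0', 'z1', 'val2']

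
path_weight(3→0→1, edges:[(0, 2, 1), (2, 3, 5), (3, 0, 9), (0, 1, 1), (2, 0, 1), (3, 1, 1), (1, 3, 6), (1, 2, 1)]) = w(3→0)=9 + w(0→1)=1
= 10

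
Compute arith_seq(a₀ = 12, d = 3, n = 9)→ a_0 = 12 + 0*3 = 12
a_1 = 12 + 1*3 = 15
a_2 = 12 + 2*3 = 18
...
= [12, 15, 18, 21, 24, 27, 30, 33, 36]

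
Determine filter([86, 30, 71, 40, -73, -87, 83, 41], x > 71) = [86, 83]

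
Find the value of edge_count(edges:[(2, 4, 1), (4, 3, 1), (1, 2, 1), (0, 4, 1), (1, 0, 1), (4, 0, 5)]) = 6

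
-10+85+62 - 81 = 56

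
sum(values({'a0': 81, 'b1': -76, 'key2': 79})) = 84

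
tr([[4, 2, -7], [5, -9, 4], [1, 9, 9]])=4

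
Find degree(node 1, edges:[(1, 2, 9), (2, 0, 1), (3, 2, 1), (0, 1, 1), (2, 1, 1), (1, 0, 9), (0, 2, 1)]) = 4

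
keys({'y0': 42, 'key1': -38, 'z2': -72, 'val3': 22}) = ['y0', 'key1', 'z2', 'val3']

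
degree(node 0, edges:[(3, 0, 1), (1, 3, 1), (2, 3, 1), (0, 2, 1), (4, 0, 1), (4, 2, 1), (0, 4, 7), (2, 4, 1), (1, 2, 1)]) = incident: (3,0), (0,2), (4,0), (0,4)
= 4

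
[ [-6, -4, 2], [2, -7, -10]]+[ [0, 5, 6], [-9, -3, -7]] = [[-6, 1, 8], [-7, -10, -17]]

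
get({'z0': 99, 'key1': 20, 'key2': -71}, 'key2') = -71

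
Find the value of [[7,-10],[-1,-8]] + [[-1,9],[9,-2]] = [[6, -1], [8, -10]]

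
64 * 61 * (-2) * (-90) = 702720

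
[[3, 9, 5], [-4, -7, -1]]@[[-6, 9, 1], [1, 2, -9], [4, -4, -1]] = [[11, 25, -83], [13, -46, 60]]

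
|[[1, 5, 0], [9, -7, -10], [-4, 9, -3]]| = 446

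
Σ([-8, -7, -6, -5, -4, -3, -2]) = -35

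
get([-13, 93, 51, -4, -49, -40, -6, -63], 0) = -13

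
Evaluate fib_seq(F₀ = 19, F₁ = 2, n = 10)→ F_2 = F_1 + F_0 = 21
F_3 = F_2 + F_1 = 23
F_4 = F_3 + F_2 = 44
...
= [19, 2, 21, 23, 44, 67, 111, 178, 289, 467]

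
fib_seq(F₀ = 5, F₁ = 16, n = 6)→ [5, 16, 21, 37, 58, 95]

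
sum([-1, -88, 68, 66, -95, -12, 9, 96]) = 43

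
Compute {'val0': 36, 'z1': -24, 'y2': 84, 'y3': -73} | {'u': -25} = {'val0': 36, 'z1': -24, 'y2': 84, 'y3': -73, 'u': -25}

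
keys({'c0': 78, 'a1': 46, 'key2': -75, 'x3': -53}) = ['c0', 'a1', 'key2', 'x3']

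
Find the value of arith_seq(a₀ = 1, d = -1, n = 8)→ [1, 0, -1, -2, -3, -4, -5, -6]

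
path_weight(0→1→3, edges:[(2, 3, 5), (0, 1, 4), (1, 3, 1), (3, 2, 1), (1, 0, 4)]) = w(0→1)=4 + w(1→3)=1
= 5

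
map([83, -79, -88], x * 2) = [166, -158, -176]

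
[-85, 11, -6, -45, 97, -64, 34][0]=-85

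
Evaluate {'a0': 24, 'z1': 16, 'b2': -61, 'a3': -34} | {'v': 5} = {'a0': 24, 'z1': 16, 'b2': -61, 'a3': -34, 'v': 5}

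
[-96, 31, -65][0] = -96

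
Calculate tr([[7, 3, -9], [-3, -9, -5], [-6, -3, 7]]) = 5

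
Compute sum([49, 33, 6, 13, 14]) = 115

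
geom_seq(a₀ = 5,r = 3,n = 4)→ [5, 15, 45, 135]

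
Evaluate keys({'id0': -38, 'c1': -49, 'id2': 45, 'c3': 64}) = ['id0', 'c1', 'id2', 'c3']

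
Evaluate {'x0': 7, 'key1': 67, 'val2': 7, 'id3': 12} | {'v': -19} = {'x0': 7, 'key1': 67, 'val2': 7, 'id3': 12, 'v': -19}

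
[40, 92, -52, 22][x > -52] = keep x where x > -52: 40✓, 92✓, -52✗, 22✓
= [40, 92, 22]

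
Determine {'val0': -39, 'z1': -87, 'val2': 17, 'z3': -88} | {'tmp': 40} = {'val0': -39, 'z1': -87, 'val2': 17, 'z3': -88, 'tmp': 40}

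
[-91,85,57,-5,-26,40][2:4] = [57, -5]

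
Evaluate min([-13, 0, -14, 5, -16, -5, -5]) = -16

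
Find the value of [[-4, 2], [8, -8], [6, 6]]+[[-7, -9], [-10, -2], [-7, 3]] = [[-11, -7], [-2, -10], [-1, 9]]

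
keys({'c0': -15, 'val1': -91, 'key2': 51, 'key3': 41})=['c0', 'val1', 'key2', 'key3']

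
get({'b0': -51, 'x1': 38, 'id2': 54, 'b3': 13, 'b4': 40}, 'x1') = 38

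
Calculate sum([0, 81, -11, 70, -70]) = 70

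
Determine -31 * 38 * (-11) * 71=920018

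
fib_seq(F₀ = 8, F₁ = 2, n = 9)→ [8, 2, 10, 12, 22, 34, 56, 90, 146]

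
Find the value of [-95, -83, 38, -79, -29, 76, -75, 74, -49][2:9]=[38, -79, -29, 76, -75, 74, -49]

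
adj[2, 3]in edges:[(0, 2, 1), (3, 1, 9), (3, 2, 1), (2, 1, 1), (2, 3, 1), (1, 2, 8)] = 1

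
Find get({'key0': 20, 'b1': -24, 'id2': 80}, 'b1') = -24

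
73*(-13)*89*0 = 0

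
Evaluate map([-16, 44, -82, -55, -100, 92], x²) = (-16)²=256, (44)²=1936, (-82)²=6724, (-55)²=3025, (-100)²=10000, (92)²=8464
= [256, 1936, 6724, 3025, 10000, 8464]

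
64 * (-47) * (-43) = 129344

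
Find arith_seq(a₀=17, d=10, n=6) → a_0 = 17 + 0*10 = 17
a_1 = 17 + 1*10 = 27
a_2 = 17 + 2*10 = 37
...
= [17, 27, 37, 47, 57, 67]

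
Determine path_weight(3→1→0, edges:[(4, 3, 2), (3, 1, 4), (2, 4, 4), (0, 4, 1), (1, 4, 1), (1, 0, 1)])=5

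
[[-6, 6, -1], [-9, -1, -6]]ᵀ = [[-6, -9], [6, -1], [-1, -6]]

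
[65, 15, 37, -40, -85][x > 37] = [65]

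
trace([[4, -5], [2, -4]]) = diagonal: 4 + (-4)
= 0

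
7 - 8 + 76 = 75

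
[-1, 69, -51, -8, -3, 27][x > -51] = [-1, 69, -8, -3, 27]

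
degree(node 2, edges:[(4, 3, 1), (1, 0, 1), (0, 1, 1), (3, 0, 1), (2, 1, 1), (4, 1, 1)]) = incident: (2,1)
= 1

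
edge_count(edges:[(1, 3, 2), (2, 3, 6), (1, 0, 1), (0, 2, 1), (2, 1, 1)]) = 5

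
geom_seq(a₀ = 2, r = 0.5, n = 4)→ a_0 = 2*0.5^0 = 2.0
a_1 = 2*0.5^1 = 1.0
a_2 = 2*0.5^2 = 0.5
...
= [2.0, 1.0, 0.5, 0.25]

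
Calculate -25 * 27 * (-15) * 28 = 283500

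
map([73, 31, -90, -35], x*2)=73*2=146, 31*2=62, -90*2=-180, -35*2=-70
= [146, 62, -180, -70]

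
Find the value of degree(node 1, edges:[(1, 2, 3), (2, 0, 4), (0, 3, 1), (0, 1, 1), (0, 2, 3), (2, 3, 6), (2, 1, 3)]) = incident: (1,2), (0,1), (2,1)
= 3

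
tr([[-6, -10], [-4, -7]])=diagonal: (-6) + (-7)
= -13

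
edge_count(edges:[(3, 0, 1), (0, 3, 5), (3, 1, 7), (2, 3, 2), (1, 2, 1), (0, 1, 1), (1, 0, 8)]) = 7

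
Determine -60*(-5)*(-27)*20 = -162000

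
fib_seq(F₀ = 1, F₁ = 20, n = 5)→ F_2 = F_1 + F_0 = 21
F_3 = F_2 + F_1 = 41
F_4 = F_3 + F_2 = 62
= [1, 20, 21, 41, 62]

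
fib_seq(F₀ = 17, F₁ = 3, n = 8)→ [17, 3, 20, 23, 43, 66, 109, 175]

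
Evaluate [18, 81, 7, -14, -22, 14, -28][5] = 14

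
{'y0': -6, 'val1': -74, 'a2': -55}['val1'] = -74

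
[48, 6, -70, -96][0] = 48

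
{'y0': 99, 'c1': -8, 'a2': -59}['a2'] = -59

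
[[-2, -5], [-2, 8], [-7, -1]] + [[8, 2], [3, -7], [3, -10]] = [[6, -3], [1, 1], [-4, -11]]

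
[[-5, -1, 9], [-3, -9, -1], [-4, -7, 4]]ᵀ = [[-5, -3, -4], [-1, -9, -7], [9, -1, 4]]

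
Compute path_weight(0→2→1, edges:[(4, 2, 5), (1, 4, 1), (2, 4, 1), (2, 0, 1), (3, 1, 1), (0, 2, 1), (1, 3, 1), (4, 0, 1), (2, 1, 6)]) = 7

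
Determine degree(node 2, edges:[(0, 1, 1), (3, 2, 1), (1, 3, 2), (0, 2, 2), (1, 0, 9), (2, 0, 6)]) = incident: (3,2), (0,2), (2,0)
= 3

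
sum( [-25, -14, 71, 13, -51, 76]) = (-25) + (-14) + 71 + 13 + (-51) + 76
= 70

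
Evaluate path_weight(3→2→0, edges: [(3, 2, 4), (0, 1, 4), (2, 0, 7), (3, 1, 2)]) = 11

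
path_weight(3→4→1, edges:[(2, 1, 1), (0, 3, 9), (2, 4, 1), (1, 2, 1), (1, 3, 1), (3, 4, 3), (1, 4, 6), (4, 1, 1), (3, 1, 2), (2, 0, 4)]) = 4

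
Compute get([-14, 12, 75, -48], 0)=-14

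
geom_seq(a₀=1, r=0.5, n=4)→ [1.0, 0.5, 0.25, 0.125]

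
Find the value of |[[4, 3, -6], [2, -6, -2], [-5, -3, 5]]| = (1)*(4)*det([[-6, -2], [-3, 5]]) + (-1)*(3)*det([[2, -2], [-5, 5]]) + (1)*(-6)*det([[2, -6], [-5, -3]])
= -144 + 0 + 216
= 72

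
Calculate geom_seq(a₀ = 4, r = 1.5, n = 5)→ [4.0, 6.0, 9.0, 13.5, 20.25]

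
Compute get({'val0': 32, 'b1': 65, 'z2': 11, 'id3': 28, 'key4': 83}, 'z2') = 11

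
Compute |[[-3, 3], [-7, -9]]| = 48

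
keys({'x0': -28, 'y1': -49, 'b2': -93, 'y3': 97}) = ['x0', 'y1', 'b2', 'y3']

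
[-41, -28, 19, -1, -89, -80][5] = -80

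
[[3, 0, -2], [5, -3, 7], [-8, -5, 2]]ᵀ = [[3, 5, -8], [0, -3, -5], [-2, 7, 2]]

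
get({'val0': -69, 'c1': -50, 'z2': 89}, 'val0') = -69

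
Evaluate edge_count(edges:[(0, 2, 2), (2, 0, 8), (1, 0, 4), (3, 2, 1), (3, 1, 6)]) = 5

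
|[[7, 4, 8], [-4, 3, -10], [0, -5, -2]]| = -264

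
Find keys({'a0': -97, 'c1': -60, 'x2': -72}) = ['a0', 'c1', 'x2']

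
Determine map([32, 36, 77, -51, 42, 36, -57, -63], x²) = (32)²=1024, (36)²=1296, (77)²=5929, (-51)²=2601, (42)²=1764, (36)²=1296, (-57)²=3249, (-63)²=3969
= [1024, 1296, 5929, 2601, 1764, 1296, 3249, 3969]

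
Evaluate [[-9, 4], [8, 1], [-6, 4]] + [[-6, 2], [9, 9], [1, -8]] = [[-15, 6], [17, 10], [-5, -4]]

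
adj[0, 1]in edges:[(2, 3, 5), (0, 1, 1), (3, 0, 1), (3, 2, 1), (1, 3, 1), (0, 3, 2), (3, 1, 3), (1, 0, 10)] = 1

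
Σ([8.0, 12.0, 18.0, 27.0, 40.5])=8.0 + 12.0 + 18.0 + 27.0 + 40.5
= 105.5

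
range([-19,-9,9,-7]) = 28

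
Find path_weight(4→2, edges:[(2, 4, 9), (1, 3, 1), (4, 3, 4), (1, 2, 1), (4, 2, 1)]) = w(4→2)=1
= 1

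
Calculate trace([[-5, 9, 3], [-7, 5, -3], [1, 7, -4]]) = diagonal: (-5) + 5 + (-4)
= -4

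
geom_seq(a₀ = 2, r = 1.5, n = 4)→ [2.0, 3.0, 4.5, 6.75]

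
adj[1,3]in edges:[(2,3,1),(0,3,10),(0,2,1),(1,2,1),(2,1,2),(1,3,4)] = 4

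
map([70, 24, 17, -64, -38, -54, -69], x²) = (70)²=4900, (24)²=576, (17)²=289, (-64)²=4096, (-38)²=1444, (-54)²=2916, (-69)²=4761
= [4900, 576, 289, 4096, 1444, 2916, 4761]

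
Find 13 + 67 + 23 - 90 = 13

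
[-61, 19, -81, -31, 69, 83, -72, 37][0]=-61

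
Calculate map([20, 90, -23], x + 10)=20+10=30, 90+10=100, -23+10=-13
= [30, 100, -13]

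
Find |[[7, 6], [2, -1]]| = (7)*(-1) - (6)*(2)
= -19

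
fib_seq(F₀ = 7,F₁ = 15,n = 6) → F_2 = F_1 + F_0 = 22
F_3 = F_2 + F_1 = 37
F_4 = F_3 + F_2 = 59
...
= [7, 15, 22, 37, 59, 96]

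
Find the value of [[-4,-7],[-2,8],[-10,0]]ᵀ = [[-4, -2, -10], [-7, 8, 0]]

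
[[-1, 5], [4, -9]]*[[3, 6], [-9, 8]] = C[0][0] = (-1)*(3) + (5)*(-9) = -48
C[0][1] = (-1)*(6) + (5)*(8) = 34
C[1][0] = (4)*(3) + (-9)*(-9) = 93
C[1][1] = (4)*(6) + (-9)*(8) = -48
= [[-48, 34], [93, -48]]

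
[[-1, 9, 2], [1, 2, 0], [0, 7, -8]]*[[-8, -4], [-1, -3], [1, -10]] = C[0][0] = (-1)*(-8) + (9)*(-1) + (2)*(1) = 1
C[0][1] = (-1)*(-4) + (9)*(-3) + (2)*(-10) = -43
C[1][0] = (1)*(-8) + (2)*(-1) + (0)*(1) = -10
C[1][1] = (1)*(-4) + (2)*(-3) + (0)*(-10) = -10
C[2][0] = (0)*(-8) + (7)*(-1) + (-8)*(1) = -15
C[2][1] = (0)*(-4) + (7)*(-3) + (-8)*(-10) = 59
= [[1, -43], [-10, -10], [-15, 59]]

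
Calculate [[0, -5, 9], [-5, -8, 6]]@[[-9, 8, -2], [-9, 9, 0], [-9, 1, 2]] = C[0][0] = (0)*(-9) + (-5)*(-9) + (9)*(-9) = -36
C[0][1] = (0)*(8) + (-5)*(9) + (9)*(1) = -36
C[0][2] = (0)*(-2) + (-5)*(0) + (9)*(2) = 18
C[1][0] = (-5)*(-9) + (-8)*(-9) + (6)*(-9) = 63
C[1][1] = (-5)*(8) + (-8)*(9) + (6)*(1) = -106
C[1][2] = (-5)*(-2) + (-8)*(0) + (6)*(2) = 22
= [[-36, -36, 18], [63, -106, 22]]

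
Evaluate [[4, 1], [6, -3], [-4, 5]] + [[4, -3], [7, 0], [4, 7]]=[[8, -2], [13, -3], [0, 12]]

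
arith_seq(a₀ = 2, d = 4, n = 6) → [2, 6, 10, 14, 18, 22]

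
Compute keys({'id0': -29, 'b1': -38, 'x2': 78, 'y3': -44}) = ['id0', 'b1', 'x2', 'y3']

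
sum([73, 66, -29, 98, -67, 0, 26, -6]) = 161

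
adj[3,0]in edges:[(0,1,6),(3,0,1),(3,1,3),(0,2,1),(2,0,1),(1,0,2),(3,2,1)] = 1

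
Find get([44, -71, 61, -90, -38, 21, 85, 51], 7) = 51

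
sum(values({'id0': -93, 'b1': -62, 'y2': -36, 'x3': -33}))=(-93) + (-62) + (-36) + (-33)
= -224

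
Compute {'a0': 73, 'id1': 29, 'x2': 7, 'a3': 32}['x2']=7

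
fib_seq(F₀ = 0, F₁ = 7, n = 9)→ [0, 7, 7, 14, 21, 35, 56, 91, 147]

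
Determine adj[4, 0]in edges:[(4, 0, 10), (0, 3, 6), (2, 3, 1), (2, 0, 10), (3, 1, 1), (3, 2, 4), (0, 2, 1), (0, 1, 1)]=10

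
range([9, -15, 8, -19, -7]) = 28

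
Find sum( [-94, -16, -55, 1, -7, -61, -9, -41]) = (-94) + (-16) + (-55) + 1 + (-7) + (-61) + (-9) + (-41)
= -282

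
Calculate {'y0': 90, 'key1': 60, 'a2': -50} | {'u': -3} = {'y0': 90, 'key1': 60, 'a2': -50, 'u': -3}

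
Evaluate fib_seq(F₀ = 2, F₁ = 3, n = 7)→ [2, 3, 5, 8, 13, 21, 34]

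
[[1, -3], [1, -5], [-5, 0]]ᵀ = [[1, 1, -5], [-3, -5, 0]]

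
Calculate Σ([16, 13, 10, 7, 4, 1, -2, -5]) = 44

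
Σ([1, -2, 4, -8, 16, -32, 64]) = 43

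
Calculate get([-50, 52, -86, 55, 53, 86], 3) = 55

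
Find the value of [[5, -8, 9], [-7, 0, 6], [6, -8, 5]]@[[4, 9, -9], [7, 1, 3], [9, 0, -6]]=C[0][0] = (5)*(4) + (-8)*(7) + (9)*(9) = 45
C[0][1] = (5)*(9) + (-8)*(1) + (9)*(0) = 37
C[0][2] = (5)*(-9) + (-8)*(3) + (9)*(-6) = -123
C[1][0] = (-7)*(4) + (0)*(7) + (6)*(9) = 26
C[1][1] = (-7)*(9) + (0)*(1) + (6)*(0) = -63
C[1][2] = (-7)*(-9) + (0)*(3) + (6)*(-6) = 27
... (3 more cells)
= [[45, 37, -123], [26, -63, 27], [13, 46, -108]]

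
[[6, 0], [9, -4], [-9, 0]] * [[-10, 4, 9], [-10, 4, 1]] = C[0][0] = (6)*(-10) + (0)*(-10) = -60
C[0][1] = (6)*(4) + (0)*(4) = 24
C[0][2] = (6)*(9) + (0)*(1) = 54
C[1][0] = (9)*(-10) + (-4)*(-10) = -50
C[1][1] = (9)*(4) + (-4)*(4) = 20
C[1][2] = (9)*(9) + (-4)*(1) = 77
... (3 more cells)
= [[-60, 24, 54], [-50, 20, 77], [90, -36, -81]]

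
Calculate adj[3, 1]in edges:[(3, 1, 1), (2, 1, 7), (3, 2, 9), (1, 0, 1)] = 1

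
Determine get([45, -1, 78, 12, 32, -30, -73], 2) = 78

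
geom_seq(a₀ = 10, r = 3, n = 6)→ [10, 30, 90, 270, 810, 2430]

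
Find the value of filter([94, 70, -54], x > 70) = [94]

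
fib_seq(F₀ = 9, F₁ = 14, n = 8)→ F_2 = F_1 + F_0 = 23
F_3 = F_2 + F_1 = 37
F_4 = F_3 + F_2 = 60
...
= [9, 14, 23, 37, 60, 97, 157, 254]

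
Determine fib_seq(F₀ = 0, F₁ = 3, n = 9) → [0, 3, 3, 6, 9, 15, 24, 39, 63]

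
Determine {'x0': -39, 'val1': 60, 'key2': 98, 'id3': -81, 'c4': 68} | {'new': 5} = {'x0': -39, 'val1': 60, 'key2': 98, 'id3': -81, 'c4': 68, 'new': 5}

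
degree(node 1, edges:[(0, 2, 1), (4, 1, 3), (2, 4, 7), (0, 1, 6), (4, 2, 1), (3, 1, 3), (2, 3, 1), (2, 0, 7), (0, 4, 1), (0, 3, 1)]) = 3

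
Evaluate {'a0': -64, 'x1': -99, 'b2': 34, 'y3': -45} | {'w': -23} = {'a0': -64, 'x1': -99, 'b2': 34, 'y3': -45, 'w': -23}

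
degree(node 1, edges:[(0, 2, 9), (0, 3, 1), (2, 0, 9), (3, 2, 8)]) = incident: none
= 0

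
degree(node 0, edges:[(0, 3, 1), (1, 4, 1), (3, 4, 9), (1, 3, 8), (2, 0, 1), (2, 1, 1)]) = 2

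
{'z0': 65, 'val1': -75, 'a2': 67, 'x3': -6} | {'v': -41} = {'z0': 65, 'val1': -75, 'a2': 67, 'x3': -6, 'v': -41}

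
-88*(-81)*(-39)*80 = -22239360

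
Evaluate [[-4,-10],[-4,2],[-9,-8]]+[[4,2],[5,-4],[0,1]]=[[0, -8], [1, -2], [-9, -7]]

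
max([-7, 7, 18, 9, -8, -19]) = 18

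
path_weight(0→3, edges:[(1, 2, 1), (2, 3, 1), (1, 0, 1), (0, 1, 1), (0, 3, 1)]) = w(0→3)=1
= 1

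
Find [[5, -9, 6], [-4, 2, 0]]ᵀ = [[5, -4], [-9, 2], [6, 0]]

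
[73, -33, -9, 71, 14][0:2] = [73, -33]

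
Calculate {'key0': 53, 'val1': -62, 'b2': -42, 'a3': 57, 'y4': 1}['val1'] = -62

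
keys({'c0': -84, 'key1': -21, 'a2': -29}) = ['c0', 'key1', 'a2']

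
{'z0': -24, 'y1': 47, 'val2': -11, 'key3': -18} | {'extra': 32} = {'z0': -24, 'y1': 47, 'val2': -11, 'key3': -18, 'extra': 32}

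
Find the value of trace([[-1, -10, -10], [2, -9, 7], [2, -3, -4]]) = diagonal: (-1) + (-9) + (-4)
= -14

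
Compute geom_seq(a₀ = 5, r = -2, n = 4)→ a_0 = 5*(-2)^0 = 5
a_1 = 5*(-2)^1 = -10
a_2 = 5*(-2)^2 = 20
...
= [5, -10, 20, -40]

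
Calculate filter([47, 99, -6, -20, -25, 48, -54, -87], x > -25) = [47, 99, -6, -20, 48]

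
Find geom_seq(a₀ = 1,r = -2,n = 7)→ [1, -2, 4, -8, 16, -32, 64]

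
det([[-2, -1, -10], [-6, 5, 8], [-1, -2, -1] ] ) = (1)*(-2)*det([[5, 8], [-2, -1]]) + (-1)*(-1)*det([[-6, 8], [-1, -1]]) + (1)*(-10)*det([[-6, 5], [-1, -2]])
= -22 + 14 + -170
= -178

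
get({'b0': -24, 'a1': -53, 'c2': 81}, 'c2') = 81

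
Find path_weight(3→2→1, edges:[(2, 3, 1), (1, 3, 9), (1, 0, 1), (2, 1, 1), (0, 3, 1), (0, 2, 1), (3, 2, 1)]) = w(3→2)=1 + w(2→1)=1
= 2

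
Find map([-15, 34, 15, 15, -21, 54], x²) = [225, 1156, 225, 225, 441, 2916]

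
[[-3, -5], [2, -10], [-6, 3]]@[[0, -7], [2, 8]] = [[-10, -19], [-20, -94], [6, 66]]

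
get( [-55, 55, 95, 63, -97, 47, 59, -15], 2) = 95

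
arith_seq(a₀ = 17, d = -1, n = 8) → [17, 16, 15, 14, 13, 12, 11, 10]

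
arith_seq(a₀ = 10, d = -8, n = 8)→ [10, 2, -6, -14, -22, -30, -38, -46]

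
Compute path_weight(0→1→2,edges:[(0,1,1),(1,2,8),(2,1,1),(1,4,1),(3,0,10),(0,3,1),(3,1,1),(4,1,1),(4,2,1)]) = w(0→1)=1 + w(1→2)=8
= 9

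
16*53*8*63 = 427392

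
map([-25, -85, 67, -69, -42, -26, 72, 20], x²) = [625, 7225, 4489, 4761, 1764, 676, 5184, 400]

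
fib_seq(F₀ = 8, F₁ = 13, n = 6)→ [8, 13, 21, 34, 55, 89]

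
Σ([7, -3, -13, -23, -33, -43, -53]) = -161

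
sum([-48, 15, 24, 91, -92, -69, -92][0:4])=82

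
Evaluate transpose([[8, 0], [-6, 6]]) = [[8, -6], [0, 6]]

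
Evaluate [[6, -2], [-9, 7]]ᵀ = [[6, -9], [-2, 7]]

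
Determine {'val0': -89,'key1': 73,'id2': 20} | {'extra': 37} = {'val0': -89, 'key1': 73, 'id2': 20, 'extra': 37}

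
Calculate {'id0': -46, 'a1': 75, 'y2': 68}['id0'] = -46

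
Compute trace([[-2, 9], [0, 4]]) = 2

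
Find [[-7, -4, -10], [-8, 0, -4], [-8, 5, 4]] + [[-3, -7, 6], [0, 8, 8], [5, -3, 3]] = [[-10, -11, -4], [-8, 8, 4], [-3, 2, 7]]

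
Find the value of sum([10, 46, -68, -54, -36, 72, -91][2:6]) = -86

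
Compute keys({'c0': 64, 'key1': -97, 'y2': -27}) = ['c0', 'key1', 'y2']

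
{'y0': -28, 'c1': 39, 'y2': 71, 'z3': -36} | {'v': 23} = {'y0': -28, 'c1': 39, 'y2': 71, 'z3': -36, 'v': 23}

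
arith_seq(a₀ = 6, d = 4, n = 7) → [6, 10, 14, 18, 22, 26, 30]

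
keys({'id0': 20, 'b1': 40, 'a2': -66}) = ['id0', 'b1', 'a2']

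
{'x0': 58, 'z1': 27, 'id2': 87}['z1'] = 27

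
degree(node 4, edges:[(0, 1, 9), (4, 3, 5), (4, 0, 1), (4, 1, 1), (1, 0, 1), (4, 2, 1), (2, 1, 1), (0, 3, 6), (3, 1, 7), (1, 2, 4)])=4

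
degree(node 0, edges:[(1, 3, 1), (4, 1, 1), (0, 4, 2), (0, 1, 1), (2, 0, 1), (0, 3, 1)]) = incident: (0,4), (0,1), (2,0), (0,3)
= 4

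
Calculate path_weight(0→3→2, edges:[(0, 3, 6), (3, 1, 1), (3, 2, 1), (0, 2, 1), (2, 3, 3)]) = 7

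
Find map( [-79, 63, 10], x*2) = [-158, 126, 20]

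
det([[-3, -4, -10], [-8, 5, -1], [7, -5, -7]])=(1)*(-3)*det([[5, -1], [-5, -7]]) + (-1)*(-4)*det([[-8, -1], [7, -7]]) + (1)*(-10)*det([[-8, 5], [7, -5]])
= 120 + 252 + -50
= 322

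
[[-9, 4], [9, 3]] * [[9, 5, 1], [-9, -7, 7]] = C[0][0] = (-9)*(9) + (4)*(-9) = -117
C[0][1] = (-9)*(5) + (4)*(-7) = -73
C[0][2] = (-9)*(1) + (4)*(7) = 19
C[1][0] = (9)*(9) + (3)*(-9) = 54
C[1][1] = (9)*(5) + (3)*(-7) = 24
C[1][2] = (9)*(1) + (3)*(7) = 30
= [[-117, -73, 19], [54, 24, 30]]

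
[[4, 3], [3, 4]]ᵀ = [[4, 3], [3, 4]]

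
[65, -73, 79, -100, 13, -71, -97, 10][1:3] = [-73, 79]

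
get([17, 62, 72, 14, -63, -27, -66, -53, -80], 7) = -53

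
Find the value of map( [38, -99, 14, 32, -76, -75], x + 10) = [48, -89, 24, 42, -66, -65]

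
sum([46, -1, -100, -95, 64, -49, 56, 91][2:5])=slice → [-100, -95, 64]
(-100) + (-95) + 64
= -131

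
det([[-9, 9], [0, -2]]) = 18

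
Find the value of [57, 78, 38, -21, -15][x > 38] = [57, 78]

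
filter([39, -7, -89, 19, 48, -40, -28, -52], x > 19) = [39, 48]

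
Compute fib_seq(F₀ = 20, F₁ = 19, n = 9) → F_2 = F_1 + F_0 = 39
F_3 = F_2 + F_1 = 58
F_4 = F_3 + F_2 = 97
...
= [20, 19, 39, 58, 97, 155, 252, 407, 659]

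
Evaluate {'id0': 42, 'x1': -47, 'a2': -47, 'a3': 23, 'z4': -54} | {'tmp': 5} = {'id0': 42, 'x1': -47, 'a2': -47, 'a3': 23, 'z4': -54, 'tmp': 5}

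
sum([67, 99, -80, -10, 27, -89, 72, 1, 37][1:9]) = slice → [99, -80, -10, 27, -89, 72, 1, 37]
99 + (-80) + (-10) + 27 + (-89) + 72 + 1 + 37
= 57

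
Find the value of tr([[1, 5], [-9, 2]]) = 3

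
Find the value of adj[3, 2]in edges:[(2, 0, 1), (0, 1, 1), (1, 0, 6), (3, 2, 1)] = 1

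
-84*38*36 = -114912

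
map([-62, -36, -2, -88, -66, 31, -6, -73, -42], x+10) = -62+10=-52, -36+10=-26, -2+10=8, -88+10=-78, -66+10=-56, 31+10=41, -6+10=4, -73+10=-63, -42+10=-32
= [-52, -26, 8, -78, -56, 41, 4, -63, -32]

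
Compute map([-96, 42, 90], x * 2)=[-192, 84, 180]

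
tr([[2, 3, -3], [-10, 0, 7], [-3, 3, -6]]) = diagonal: 2 + 0 + (-6)
= -4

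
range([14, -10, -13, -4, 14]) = 27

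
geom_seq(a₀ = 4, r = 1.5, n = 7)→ a_0 = 4*1.5^0 = 4.0
a_1 = 4*1.5^1 = 6.0
a_2 = 4*1.5^2 = 9.0
...
= [4.0, 6.0, 9.0, 13.5, 20.25, 30.375, 45.5625]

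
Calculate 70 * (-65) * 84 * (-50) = 19110000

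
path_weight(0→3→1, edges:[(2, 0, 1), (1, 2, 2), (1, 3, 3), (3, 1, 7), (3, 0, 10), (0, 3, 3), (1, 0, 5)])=10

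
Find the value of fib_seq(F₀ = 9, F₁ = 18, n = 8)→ [9, 18, 27, 45, 72, 117, 189, 306]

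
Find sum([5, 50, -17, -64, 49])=5 + 50 + (-17) + (-64) + 49
= 23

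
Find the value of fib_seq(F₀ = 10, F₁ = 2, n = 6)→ F_2 = F_1 + F_0 = 12
F_3 = F_2 + F_1 = 14
F_4 = F_3 + F_2 = 26
...
= [10, 2, 12, 14, 26, 40]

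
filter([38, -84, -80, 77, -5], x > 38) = [77]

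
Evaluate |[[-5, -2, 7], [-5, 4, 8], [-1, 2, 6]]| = -126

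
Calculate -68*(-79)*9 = 48348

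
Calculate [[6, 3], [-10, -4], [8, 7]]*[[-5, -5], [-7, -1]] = C[0][0] = (6)*(-5) + (3)*(-7) = -51
C[0][1] = (6)*(-5) + (3)*(-1) = -33
C[1][0] = (-10)*(-5) + (-4)*(-7) = 78
C[1][1] = (-10)*(-5) + (-4)*(-1) = 54
C[2][0] = (8)*(-5) + (7)*(-7) = -89
C[2][1] = (8)*(-5) + (7)*(-1) = -47
= [[-51, -33], [78, 54], [-89, -47]]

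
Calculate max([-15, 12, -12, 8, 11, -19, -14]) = 12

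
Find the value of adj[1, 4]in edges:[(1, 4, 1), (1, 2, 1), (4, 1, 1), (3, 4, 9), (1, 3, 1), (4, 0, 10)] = 1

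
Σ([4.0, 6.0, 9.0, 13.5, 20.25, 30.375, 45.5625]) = 4.0 + 6.0 + 9.0 + 13.5 + 20.25 + 30.375 + 45.5625
= 128.6875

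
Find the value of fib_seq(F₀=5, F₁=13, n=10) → [5, 13, 18, 31, 49, 80, 129, 209, 338, 547]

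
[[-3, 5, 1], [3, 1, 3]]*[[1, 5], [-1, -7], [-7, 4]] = C[0][0] = (-3)*(1) + (5)*(-1) + (1)*(-7) = -15
C[0][1] = (-3)*(5) + (5)*(-7) + (1)*(4) = -46
C[1][0] = (3)*(1) + (1)*(-1) + (3)*(-7) = -19
C[1][1] = (3)*(5) + (1)*(-7) + (3)*(4) = 20
= [[-15, -46], [-19, 20]]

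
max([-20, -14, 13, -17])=13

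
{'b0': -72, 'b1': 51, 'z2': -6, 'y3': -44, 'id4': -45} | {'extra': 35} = {'b0': -72, 'b1': 51, 'z2': -6, 'y3': -44, 'id4': -45, 'extra': 35}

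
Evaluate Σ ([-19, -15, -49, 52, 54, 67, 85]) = 175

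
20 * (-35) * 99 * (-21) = 1455300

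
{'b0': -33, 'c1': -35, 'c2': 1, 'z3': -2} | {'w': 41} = {'b0': -33, 'c1': -35, 'c2': 1, 'z3': -2, 'w': 41}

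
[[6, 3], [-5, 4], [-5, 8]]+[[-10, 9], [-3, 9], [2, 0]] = [[-4, 12], [-8, 13], [-3, 8]]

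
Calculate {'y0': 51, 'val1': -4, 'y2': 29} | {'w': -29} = {'y0': 51, 'val1': -4, 'y2': 29, 'w': -29}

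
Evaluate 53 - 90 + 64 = 27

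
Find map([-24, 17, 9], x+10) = -24+10=-14, 17+10=27, 9+10=19
= [-14, 27, 19]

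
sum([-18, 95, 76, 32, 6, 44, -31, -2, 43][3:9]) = slice → [32, 6, 44, -31, -2, 43]
32 + 6 + 44 + (-31) + (-2) + 43
= 92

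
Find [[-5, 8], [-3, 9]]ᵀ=[[-5, -3], [8, 9]]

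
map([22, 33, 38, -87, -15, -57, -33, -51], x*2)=22*2=44, 33*2=66, 38*2=76, -87*2=-174, -15*2=-30, -57*2=-114, -33*2=-66, -51*2=-102
= [44, 66, 76, -174, -30, -114, -66, -102]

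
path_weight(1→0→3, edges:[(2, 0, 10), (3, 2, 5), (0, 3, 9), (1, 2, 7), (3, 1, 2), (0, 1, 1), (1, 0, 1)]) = 10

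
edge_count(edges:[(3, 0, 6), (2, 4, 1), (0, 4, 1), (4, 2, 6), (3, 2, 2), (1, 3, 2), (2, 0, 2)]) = 7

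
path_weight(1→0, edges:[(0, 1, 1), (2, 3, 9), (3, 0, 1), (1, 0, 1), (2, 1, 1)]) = w(1→0)=1
= 1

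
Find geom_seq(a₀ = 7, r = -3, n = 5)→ a_0 = 7*(-3)^0 = 7
a_1 = 7*(-3)^1 = -21
a_2 = 7*(-3)^2 = 63
...
= [7, -21, 63, -189, 567]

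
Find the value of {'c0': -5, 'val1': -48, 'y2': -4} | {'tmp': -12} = {'c0': -5, 'val1': -48, 'y2': -4, 'tmp': -12}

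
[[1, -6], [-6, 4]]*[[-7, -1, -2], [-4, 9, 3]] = [[17, -55, -20], [26, 42, 24]]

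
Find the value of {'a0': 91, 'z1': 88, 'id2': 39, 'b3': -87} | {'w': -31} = {'a0': 91, 'z1': 88, 'id2': 39, 'b3': -87, 'w': -31}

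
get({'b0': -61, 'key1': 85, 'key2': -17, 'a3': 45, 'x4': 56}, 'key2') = -17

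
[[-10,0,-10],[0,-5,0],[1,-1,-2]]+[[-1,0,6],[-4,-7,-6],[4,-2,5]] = [[-11, 0, -4], [-4, -12, -6], [5, -3, 3]]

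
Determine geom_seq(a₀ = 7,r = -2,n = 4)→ a_0 = 7*(-2)^0 = 7
a_1 = 7*(-2)^1 = -14
a_2 = 7*(-2)^2 = 28
...
= [7, -14, 28, -56]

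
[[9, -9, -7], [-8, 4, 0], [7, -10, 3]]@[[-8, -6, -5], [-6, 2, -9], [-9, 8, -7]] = C[0][0] = (9)*(-8) + (-9)*(-6) + (-7)*(-9) = 45
C[0][1] = (9)*(-6) + (-9)*(2) + (-7)*(8) = -128
C[0][2] = (9)*(-5) + (-9)*(-9) + (-7)*(-7) = 85
C[1][0] = (-8)*(-8) + (4)*(-6) + (0)*(-9) = 40
C[1][1] = (-8)*(-6) + (4)*(2) + (0)*(8) = 56
C[1][2] = (-8)*(-5) + (4)*(-9) + (0)*(-7) = 4
... (3 more cells)
= [[45, -128, 85], [40, 56, 4], [-23, -38, 34]]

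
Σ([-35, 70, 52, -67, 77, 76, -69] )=(-35) + 70 + 52 + (-67) + 77 + 76 + (-69)
= 104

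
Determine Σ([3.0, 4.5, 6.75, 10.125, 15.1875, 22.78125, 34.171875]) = 3.0 + 4.5 + 6.75 + 10.125 + 15.1875 + 22.78125 + 34.171875
= 96.515625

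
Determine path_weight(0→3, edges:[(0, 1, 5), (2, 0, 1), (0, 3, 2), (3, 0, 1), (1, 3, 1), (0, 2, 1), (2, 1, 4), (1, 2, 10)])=w(0→3)=2
= 2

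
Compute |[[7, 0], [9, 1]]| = 7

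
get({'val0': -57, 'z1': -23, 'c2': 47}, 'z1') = -23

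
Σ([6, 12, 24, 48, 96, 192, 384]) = 762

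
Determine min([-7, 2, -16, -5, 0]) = -16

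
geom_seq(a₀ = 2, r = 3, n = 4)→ [2, 6, 18, 54]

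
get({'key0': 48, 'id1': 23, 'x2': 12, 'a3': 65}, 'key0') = 48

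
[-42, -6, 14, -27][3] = -27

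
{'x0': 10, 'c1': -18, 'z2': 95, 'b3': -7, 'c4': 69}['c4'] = 69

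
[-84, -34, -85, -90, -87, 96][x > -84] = keep x where x > -84: -84✗, -34✓, -85✗, -90✗, -87✗, 96✓
= [-34, 96]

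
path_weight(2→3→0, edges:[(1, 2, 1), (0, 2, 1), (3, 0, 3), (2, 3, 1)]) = w(2→3)=1 + w(3→0)=3
= 4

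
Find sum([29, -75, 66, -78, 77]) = 19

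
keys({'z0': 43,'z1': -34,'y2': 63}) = ['z0', 'z1', 'y2']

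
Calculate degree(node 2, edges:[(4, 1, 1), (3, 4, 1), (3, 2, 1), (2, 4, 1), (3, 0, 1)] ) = incident: (3,2), (2,4)
= 2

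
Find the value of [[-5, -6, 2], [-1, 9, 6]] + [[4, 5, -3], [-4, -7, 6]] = [[-1, -1, -1], [-5, 2, 12]]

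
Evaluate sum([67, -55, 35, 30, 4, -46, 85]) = 67 + (-55) + 35 + 30 + 4 + (-46) + 85
= 120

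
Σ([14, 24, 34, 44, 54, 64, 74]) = 14 + 24 + 34 + 44 + 54 + 64 + 74
= 308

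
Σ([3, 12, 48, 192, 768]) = 1023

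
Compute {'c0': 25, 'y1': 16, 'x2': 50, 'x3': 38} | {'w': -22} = {'c0': 25, 'y1': 16, 'x2': 50, 'x3': 38, 'w': -22}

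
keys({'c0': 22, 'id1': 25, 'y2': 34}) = ['c0', 'id1', 'y2']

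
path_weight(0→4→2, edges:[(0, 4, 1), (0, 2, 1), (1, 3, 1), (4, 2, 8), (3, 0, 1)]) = w(0→4)=1 + w(4→2)=8
= 9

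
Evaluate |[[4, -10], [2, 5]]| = (4)*(5) - (-10)*(2)
= 40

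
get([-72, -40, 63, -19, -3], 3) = -19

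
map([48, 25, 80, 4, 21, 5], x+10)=[58, 35, 90, 14, 31, 15]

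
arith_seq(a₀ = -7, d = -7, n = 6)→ a_0 = -7 + 0*-7 = -7
a_1 = -7 + 1*-7 = -14
a_2 = -7 + 2*-7 = -21
...
= [-7, -14, -21, -28, -35, -42]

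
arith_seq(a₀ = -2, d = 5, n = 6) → a_0 = -2 + 0*5 = -2
a_1 = -2 + 1*5 = 3
a_2 = -2 + 2*5 = 8
...
= [-2, 3, 8, 13, 18, 23]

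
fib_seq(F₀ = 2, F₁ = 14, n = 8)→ [2, 14, 16, 30, 46, 76, 122, 198]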